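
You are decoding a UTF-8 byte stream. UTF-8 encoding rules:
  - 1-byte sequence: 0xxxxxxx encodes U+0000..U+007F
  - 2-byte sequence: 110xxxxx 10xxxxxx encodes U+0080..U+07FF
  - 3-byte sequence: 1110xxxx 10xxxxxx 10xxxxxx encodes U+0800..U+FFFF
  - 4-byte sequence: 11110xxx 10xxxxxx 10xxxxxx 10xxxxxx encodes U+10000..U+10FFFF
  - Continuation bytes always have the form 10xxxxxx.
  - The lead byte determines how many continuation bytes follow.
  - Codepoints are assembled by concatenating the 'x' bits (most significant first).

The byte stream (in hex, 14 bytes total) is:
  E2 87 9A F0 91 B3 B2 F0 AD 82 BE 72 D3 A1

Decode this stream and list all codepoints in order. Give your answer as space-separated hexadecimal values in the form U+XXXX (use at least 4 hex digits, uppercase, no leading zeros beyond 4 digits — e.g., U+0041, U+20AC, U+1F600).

Answer: U+21DA U+11CF2 U+2D0BE U+0072 U+04E1

Derivation:
Byte[0]=E2: 3-byte lead, need 2 cont bytes. acc=0x2
Byte[1]=87: continuation. acc=(acc<<6)|0x07=0x87
Byte[2]=9A: continuation. acc=(acc<<6)|0x1A=0x21DA
Completed: cp=U+21DA (starts at byte 0)
Byte[3]=F0: 4-byte lead, need 3 cont bytes. acc=0x0
Byte[4]=91: continuation. acc=(acc<<6)|0x11=0x11
Byte[5]=B3: continuation. acc=(acc<<6)|0x33=0x473
Byte[6]=B2: continuation. acc=(acc<<6)|0x32=0x11CF2
Completed: cp=U+11CF2 (starts at byte 3)
Byte[7]=F0: 4-byte lead, need 3 cont bytes. acc=0x0
Byte[8]=AD: continuation. acc=(acc<<6)|0x2D=0x2D
Byte[9]=82: continuation. acc=(acc<<6)|0x02=0xB42
Byte[10]=BE: continuation. acc=(acc<<6)|0x3E=0x2D0BE
Completed: cp=U+2D0BE (starts at byte 7)
Byte[11]=72: 1-byte ASCII. cp=U+0072
Byte[12]=D3: 2-byte lead, need 1 cont bytes. acc=0x13
Byte[13]=A1: continuation. acc=(acc<<6)|0x21=0x4E1
Completed: cp=U+04E1 (starts at byte 12)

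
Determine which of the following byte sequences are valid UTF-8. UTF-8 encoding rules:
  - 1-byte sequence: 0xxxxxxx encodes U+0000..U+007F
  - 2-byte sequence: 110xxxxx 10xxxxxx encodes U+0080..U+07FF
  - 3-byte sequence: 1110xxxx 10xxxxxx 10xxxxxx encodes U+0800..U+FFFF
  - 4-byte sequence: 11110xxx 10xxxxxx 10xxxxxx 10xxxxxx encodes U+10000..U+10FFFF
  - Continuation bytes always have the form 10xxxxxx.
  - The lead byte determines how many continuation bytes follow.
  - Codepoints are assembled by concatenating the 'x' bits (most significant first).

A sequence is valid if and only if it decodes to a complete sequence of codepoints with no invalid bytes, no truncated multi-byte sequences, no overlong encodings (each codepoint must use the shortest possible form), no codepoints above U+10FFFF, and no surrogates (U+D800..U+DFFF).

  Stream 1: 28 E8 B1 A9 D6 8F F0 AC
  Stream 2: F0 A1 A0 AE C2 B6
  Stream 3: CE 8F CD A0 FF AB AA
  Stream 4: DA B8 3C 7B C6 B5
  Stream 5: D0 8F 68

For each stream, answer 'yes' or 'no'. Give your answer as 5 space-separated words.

Answer: no yes no yes yes

Derivation:
Stream 1: error at byte offset 8. INVALID
Stream 2: decodes cleanly. VALID
Stream 3: error at byte offset 4. INVALID
Stream 4: decodes cleanly. VALID
Stream 5: decodes cleanly. VALID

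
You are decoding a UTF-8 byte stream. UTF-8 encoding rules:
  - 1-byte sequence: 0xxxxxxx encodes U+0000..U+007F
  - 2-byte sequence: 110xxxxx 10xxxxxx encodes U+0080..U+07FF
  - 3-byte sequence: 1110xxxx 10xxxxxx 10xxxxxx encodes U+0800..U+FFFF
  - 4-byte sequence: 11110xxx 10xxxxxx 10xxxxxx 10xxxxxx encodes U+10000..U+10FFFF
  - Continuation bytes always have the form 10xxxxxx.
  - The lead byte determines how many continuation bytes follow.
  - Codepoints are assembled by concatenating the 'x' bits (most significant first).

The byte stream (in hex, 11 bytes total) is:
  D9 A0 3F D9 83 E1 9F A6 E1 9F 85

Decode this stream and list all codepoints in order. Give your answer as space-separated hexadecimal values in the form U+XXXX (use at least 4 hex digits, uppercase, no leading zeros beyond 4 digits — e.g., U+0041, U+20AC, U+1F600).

Answer: U+0660 U+003F U+0643 U+17E6 U+17C5

Derivation:
Byte[0]=D9: 2-byte lead, need 1 cont bytes. acc=0x19
Byte[1]=A0: continuation. acc=(acc<<6)|0x20=0x660
Completed: cp=U+0660 (starts at byte 0)
Byte[2]=3F: 1-byte ASCII. cp=U+003F
Byte[3]=D9: 2-byte lead, need 1 cont bytes. acc=0x19
Byte[4]=83: continuation. acc=(acc<<6)|0x03=0x643
Completed: cp=U+0643 (starts at byte 3)
Byte[5]=E1: 3-byte lead, need 2 cont bytes. acc=0x1
Byte[6]=9F: continuation. acc=(acc<<6)|0x1F=0x5F
Byte[7]=A6: continuation. acc=(acc<<6)|0x26=0x17E6
Completed: cp=U+17E6 (starts at byte 5)
Byte[8]=E1: 3-byte lead, need 2 cont bytes. acc=0x1
Byte[9]=9F: continuation. acc=(acc<<6)|0x1F=0x5F
Byte[10]=85: continuation. acc=(acc<<6)|0x05=0x17C5
Completed: cp=U+17C5 (starts at byte 8)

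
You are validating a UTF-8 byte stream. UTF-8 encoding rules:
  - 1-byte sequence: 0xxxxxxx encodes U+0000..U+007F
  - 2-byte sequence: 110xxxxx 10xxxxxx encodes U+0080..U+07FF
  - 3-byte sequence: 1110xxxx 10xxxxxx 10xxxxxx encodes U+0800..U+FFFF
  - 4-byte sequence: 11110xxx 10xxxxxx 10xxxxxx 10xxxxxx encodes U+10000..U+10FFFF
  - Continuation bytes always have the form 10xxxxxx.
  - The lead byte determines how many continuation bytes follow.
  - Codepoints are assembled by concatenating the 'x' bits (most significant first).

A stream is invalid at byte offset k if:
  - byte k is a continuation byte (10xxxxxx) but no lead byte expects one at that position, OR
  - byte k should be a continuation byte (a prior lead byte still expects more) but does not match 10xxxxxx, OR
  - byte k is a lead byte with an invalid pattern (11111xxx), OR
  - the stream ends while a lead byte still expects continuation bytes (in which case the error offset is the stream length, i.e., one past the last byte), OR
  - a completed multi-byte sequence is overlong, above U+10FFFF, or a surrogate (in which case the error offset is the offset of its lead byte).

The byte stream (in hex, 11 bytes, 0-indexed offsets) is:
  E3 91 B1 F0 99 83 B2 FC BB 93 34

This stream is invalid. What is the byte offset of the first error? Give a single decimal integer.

Answer: 7

Derivation:
Byte[0]=E3: 3-byte lead, need 2 cont bytes. acc=0x3
Byte[1]=91: continuation. acc=(acc<<6)|0x11=0xD1
Byte[2]=B1: continuation. acc=(acc<<6)|0x31=0x3471
Completed: cp=U+3471 (starts at byte 0)
Byte[3]=F0: 4-byte lead, need 3 cont bytes. acc=0x0
Byte[4]=99: continuation. acc=(acc<<6)|0x19=0x19
Byte[5]=83: continuation. acc=(acc<<6)|0x03=0x643
Byte[6]=B2: continuation. acc=(acc<<6)|0x32=0x190F2
Completed: cp=U+190F2 (starts at byte 3)
Byte[7]=FC: INVALID lead byte (not 0xxx/110x/1110/11110)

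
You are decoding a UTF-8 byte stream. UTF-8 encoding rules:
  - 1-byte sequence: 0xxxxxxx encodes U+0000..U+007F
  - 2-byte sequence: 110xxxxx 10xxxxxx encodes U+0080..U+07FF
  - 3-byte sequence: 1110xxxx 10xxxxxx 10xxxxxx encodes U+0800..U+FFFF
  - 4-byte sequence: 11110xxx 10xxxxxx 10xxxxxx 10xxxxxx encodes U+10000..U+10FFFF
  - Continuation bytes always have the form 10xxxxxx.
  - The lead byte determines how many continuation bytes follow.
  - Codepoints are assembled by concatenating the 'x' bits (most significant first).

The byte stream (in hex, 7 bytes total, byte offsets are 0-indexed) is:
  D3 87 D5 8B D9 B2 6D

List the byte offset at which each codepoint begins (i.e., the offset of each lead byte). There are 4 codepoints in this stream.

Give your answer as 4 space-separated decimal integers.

Answer: 0 2 4 6

Derivation:
Byte[0]=D3: 2-byte lead, need 1 cont bytes. acc=0x13
Byte[1]=87: continuation. acc=(acc<<6)|0x07=0x4C7
Completed: cp=U+04C7 (starts at byte 0)
Byte[2]=D5: 2-byte lead, need 1 cont bytes. acc=0x15
Byte[3]=8B: continuation. acc=(acc<<6)|0x0B=0x54B
Completed: cp=U+054B (starts at byte 2)
Byte[4]=D9: 2-byte lead, need 1 cont bytes. acc=0x19
Byte[5]=B2: continuation. acc=(acc<<6)|0x32=0x672
Completed: cp=U+0672 (starts at byte 4)
Byte[6]=6D: 1-byte ASCII. cp=U+006D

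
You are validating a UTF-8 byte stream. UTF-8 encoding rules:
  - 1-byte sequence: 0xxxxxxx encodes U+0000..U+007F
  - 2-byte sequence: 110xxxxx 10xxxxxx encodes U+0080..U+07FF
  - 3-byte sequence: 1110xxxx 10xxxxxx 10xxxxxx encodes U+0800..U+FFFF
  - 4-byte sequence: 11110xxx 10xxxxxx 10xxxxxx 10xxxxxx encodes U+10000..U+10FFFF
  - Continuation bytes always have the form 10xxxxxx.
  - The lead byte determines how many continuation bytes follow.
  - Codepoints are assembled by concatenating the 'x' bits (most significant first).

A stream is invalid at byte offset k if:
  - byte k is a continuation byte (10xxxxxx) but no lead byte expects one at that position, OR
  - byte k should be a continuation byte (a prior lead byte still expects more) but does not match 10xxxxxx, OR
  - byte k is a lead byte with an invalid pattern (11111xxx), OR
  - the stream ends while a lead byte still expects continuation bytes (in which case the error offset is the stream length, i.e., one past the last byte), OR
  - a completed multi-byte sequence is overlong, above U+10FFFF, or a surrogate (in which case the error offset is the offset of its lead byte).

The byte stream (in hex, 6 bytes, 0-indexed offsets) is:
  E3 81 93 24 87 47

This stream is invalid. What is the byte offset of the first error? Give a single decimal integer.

Byte[0]=E3: 3-byte lead, need 2 cont bytes. acc=0x3
Byte[1]=81: continuation. acc=(acc<<6)|0x01=0xC1
Byte[2]=93: continuation. acc=(acc<<6)|0x13=0x3053
Completed: cp=U+3053 (starts at byte 0)
Byte[3]=24: 1-byte ASCII. cp=U+0024
Byte[4]=87: INVALID lead byte (not 0xxx/110x/1110/11110)

Answer: 4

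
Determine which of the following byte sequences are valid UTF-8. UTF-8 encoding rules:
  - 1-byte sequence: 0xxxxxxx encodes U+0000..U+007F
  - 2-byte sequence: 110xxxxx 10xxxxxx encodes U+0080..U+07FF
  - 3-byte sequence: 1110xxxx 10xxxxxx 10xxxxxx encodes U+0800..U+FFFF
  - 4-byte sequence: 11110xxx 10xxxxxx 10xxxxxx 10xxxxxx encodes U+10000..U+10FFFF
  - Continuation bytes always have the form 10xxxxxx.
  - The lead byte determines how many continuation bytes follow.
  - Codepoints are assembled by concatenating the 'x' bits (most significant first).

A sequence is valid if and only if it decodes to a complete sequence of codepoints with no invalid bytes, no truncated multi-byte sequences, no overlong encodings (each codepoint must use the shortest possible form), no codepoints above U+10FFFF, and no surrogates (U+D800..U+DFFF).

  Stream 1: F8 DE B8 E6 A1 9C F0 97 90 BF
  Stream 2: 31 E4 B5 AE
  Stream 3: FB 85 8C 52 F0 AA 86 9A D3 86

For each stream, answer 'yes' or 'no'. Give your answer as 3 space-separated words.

Stream 1: error at byte offset 0. INVALID
Stream 2: decodes cleanly. VALID
Stream 3: error at byte offset 0. INVALID

Answer: no yes no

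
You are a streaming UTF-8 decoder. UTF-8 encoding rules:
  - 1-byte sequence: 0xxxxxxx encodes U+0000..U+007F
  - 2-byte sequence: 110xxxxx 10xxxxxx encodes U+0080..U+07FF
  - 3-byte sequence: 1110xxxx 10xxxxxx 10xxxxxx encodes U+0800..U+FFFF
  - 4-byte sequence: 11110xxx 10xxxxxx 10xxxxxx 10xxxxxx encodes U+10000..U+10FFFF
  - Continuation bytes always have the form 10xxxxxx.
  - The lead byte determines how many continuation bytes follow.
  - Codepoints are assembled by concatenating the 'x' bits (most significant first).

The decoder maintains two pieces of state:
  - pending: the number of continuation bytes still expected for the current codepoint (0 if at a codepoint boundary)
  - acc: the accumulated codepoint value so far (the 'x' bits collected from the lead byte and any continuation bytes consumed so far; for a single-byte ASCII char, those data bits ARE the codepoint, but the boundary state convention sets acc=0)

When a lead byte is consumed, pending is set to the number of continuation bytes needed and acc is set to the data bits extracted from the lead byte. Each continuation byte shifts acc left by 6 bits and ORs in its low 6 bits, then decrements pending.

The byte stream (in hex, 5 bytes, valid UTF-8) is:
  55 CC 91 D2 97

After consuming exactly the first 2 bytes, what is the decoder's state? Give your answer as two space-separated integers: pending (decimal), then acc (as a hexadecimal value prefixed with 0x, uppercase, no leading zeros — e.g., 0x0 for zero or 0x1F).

Byte[0]=55: 1-byte. pending=0, acc=0x0
Byte[1]=CC: 2-byte lead. pending=1, acc=0xC

Answer: 1 0xC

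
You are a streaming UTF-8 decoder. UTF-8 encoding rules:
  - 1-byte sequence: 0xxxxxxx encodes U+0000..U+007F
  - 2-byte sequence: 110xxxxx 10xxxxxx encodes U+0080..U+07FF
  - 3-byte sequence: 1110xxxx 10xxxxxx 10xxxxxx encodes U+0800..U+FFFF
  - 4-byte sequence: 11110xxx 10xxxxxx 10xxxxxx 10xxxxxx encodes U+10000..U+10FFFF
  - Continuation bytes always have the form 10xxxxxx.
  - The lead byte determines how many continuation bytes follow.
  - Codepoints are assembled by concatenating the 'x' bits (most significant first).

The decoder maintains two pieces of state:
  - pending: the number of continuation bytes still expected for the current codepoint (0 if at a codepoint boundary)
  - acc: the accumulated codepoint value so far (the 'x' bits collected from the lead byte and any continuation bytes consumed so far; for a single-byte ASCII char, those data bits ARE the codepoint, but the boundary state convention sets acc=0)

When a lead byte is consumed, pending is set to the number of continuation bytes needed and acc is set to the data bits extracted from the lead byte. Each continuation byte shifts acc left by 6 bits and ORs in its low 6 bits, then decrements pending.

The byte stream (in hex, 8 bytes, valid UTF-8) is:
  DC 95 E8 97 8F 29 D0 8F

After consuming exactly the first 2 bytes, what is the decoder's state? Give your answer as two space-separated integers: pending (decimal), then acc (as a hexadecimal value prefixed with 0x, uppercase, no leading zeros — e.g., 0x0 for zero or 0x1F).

Byte[0]=DC: 2-byte lead. pending=1, acc=0x1C
Byte[1]=95: continuation. acc=(acc<<6)|0x15=0x715, pending=0

Answer: 0 0x715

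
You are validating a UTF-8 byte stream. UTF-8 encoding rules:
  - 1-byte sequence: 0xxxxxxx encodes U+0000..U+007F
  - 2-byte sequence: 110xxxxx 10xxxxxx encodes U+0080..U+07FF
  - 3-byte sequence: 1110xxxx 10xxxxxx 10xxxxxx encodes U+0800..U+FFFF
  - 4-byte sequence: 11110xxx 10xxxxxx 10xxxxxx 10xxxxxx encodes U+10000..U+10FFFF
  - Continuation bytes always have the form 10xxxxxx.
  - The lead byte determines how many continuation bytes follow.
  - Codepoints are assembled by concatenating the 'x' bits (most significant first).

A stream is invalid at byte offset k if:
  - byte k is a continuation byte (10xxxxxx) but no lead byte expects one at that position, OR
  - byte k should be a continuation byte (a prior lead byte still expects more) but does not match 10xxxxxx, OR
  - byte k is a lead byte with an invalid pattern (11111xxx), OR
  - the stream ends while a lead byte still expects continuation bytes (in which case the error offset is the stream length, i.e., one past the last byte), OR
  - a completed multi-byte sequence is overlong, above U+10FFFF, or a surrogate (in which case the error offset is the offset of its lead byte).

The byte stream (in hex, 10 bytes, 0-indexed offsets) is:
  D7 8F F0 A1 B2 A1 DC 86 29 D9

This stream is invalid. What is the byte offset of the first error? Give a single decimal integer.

Byte[0]=D7: 2-byte lead, need 1 cont bytes. acc=0x17
Byte[1]=8F: continuation. acc=(acc<<6)|0x0F=0x5CF
Completed: cp=U+05CF (starts at byte 0)
Byte[2]=F0: 4-byte lead, need 3 cont bytes. acc=0x0
Byte[3]=A1: continuation. acc=(acc<<6)|0x21=0x21
Byte[4]=B2: continuation. acc=(acc<<6)|0x32=0x872
Byte[5]=A1: continuation. acc=(acc<<6)|0x21=0x21CA1
Completed: cp=U+21CA1 (starts at byte 2)
Byte[6]=DC: 2-byte lead, need 1 cont bytes. acc=0x1C
Byte[7]=86: continuation. acc=(acc<<6)|0x06=0x706
Completed: cp=U+0706 (starts at byte 6)
Byte[8]=29: 1-byte ASCII. cp=U+0029
Byte[9]=D9: 2-byte lead, need 1 cont bytes. acc=0x19
Byte[10]: stream ended, expected continuation. INVALID

Answer: 10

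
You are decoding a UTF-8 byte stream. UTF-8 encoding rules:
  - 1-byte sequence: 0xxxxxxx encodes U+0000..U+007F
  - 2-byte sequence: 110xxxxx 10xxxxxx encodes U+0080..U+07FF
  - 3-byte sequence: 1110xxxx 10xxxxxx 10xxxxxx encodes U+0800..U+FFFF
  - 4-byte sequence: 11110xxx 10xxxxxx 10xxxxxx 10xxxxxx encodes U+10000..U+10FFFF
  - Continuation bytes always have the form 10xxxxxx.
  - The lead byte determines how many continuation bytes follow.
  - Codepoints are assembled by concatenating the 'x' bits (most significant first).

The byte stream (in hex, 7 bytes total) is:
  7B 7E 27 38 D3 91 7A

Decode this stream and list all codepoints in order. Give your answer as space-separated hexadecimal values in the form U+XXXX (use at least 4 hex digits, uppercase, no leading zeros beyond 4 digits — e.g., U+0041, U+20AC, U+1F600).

Answer: U+007B U+007E U+0027 U+0038 U+04D1 U+007A

Derivation:
Byte[0]=7B: 1-byte ASCII. cp=U+007B
Byte[1]=7E: 1-byte ASCII. cp=U+007E
Byte[2]=27: 1-byte ASCII. cp=U+0027
Byte[3]=38: 1-byte ASCII. cp=U+0038
Byte[4]=D3: 2-byte lead, need 1 cont bytes. acc=0x13
Byte[5]=91: continuation. acc=(acc<<6)|0x11=0x4D1
Completed: cp=U+04D1 (starts at byte 4)
Byte[6]=7A: 1-byte ASCII. cp=U+007A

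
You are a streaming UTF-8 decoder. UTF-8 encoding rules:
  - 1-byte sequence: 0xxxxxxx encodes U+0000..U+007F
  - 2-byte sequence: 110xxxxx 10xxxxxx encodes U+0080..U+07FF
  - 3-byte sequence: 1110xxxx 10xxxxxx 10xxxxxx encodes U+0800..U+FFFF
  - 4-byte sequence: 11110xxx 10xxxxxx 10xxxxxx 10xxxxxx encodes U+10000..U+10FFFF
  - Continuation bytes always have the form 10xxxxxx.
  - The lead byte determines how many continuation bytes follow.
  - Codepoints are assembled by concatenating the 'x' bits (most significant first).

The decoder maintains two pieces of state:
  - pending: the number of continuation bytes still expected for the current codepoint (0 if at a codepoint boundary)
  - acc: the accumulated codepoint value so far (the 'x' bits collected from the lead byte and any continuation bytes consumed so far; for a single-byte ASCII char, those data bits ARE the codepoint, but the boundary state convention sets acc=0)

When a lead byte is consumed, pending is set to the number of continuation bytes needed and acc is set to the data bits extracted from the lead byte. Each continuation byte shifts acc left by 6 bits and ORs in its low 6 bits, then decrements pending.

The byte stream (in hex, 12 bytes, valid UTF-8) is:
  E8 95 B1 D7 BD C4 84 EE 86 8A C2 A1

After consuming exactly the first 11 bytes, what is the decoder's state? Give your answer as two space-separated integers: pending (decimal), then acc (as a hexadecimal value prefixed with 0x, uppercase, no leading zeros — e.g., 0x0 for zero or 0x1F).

Answer: 1 0x2

Derivation:
Byte[0]=E8: 3-byte lead. pending=2, acc=0x8
Byte[1]=95: continuation. acc=(acc<<6)|0x15=0x215, pending=1
Byte[2]=B1: continuation. acc=(acc<<6)|0x31=0x8571, pending=0
Byte[3]=D7: 2-byte lead. pending=1, acc=0x17
Byte[4]=BD: continuation. acc=(acc<<6)|0x3D=0x5FD, pending=0
Byte[5]=C4: 2-byte lead. pending=1, acc=0x4
Byte[6]=84: continuation. acc=(acc<<6)|0x04=0x104, pending=0
Byte[7]=EE: 3-byte lead. pending=2, acc=0xE
Byte[8]=86: continuation. acc=(acc<<6)|0x06=0x386, pending=1
Byte[9]=8A: continuation. acc=(acc<<6)|0x0A=0xE18A, pending=0
Byte[10]=C2: 2-byte lead. pending=1, acc=0x2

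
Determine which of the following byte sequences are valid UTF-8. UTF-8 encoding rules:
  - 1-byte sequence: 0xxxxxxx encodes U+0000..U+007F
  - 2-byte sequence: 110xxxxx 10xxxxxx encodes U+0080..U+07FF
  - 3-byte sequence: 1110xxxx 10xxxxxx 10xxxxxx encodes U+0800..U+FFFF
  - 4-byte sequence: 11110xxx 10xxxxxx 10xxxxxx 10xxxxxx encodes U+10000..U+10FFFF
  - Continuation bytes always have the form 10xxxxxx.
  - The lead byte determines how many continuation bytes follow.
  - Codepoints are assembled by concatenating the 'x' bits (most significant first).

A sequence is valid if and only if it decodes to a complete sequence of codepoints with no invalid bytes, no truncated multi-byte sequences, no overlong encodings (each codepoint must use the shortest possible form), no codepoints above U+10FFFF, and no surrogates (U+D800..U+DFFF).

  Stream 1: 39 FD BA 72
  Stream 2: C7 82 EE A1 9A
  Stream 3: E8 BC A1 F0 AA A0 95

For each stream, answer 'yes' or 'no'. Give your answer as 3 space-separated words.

Stream 1: error at byte offset 1. INVALID
Stream 2: decodes cleanly. VALID
Stream 3: decodes cleanly. VALID

Answer: no yes yes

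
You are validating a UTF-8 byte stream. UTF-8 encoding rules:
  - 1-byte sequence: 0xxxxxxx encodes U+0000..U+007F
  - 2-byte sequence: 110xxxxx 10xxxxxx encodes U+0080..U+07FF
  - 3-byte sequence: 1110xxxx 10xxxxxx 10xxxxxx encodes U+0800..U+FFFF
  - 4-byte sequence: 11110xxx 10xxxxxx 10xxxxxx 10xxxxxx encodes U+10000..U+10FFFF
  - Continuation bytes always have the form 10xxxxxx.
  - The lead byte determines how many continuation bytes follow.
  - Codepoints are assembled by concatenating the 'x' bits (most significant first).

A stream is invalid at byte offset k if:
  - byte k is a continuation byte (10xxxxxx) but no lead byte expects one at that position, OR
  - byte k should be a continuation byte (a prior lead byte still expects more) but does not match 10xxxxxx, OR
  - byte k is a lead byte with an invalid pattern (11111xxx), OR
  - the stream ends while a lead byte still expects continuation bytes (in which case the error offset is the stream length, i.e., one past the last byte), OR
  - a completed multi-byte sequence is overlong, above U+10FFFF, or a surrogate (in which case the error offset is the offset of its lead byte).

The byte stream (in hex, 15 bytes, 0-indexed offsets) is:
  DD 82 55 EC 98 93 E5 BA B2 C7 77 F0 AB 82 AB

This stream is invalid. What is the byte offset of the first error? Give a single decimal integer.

Answer: 10

Derivation:
Byte[0]=DD: 2-byte lead, need 1 cont bytes. acc=0x1D
Byte[1]=82: continuation. acc=(acc<<6)|0x02=0x742
Completed: cp=U+0742 (starts at byte 0)
Byte[2]=55: 1-byte ASCII. cp=U+0055
Byte[3]=EC: 3-byte lead, need 2 cont bytes. acc=0xC
Byte[4]=98: continuation. acc=(acc<<6)|0x18=0x318
Byte[5]=93: continuation. acc=(acc<<6)|0x13=0xC613
Completed: cp=U+C613 (starts at byte 3)
Byte[6]=E5: 3-byte lead, need 2 cont bytes. acc=0x5
Byte[7]=BA: continuation. acc=(acc<<6)|0x3A=0x17A
Byte[8]=B2: continuation. acc=(acc<<6)|0x32=0x5EB2
Completed: cp=U+5EB2 (starts at byte 6)
Byte[9]=C7: 2-byte lead, need 1 cont bytes. acc=0x7
Byte[10]=77: expected 10xxxxxx continuation. INVALID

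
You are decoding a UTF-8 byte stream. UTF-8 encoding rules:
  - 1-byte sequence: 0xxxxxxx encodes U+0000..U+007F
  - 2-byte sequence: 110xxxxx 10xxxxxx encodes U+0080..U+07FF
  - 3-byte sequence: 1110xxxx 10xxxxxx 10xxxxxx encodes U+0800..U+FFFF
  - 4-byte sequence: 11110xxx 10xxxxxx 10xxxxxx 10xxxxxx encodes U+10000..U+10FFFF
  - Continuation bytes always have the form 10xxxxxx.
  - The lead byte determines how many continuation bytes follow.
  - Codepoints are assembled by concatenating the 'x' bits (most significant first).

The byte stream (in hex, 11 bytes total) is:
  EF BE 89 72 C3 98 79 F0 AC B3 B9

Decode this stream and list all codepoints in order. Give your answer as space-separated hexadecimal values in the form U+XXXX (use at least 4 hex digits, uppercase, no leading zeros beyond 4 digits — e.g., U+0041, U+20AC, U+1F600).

Byte[0]=EF: 3-byte lead, need 2 cont bytes. acc=0xF
Byte[1]=BE: continuation. acc=(acc<<6)|0x3E=0x3FE
Byte[2]=89: continuation. acc=(acc<<6)|0x09=0xFF89
Completed: cp=U+FF89 (starts at byte 0)
Byte[3]=72: 1-byte ASCII. cp=U+0072
Byte[4]=C3: 2-byte lead, need 1 cont bytes. acc=0x3
Byte[5]=98: continuation. acc=(acc<<6)|0x18=0xD8
Completed: cp=U+00D8 (starts at byte 4)
Byte[6]=79: 1-byte ASCII. cp=U+0079
Byte[7]=F0: 4-byte lead, need 3 cont bytes. acc=0x0
Byte[8]=AC: continuation. acc=(acc<<6)|0x2C=0x2C
Byte[9]=B3: continuation. acc=(acc<<6)|0x33=0xB33
Byte[10]=B9: continuation. acc=(acc<<6)|0x39=0x2CCF9
Completed: cp=U+2CCF9 (starts at byte 7)

Answer: U+FF89 U+0072 U+00D8 U+0079 U+2CCF9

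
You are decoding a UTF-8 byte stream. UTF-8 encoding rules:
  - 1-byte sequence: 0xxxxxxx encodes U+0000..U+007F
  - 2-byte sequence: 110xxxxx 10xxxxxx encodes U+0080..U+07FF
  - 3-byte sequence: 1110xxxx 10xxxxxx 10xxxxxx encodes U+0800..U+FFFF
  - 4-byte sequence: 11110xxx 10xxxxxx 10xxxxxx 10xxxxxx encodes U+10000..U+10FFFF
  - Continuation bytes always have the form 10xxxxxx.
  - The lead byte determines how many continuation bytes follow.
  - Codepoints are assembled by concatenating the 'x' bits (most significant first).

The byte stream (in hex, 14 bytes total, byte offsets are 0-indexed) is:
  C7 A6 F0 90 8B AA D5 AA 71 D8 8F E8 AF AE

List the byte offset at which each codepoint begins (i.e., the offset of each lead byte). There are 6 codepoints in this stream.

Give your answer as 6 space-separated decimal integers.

Answer: 0 2 6 8 9 11

Derivation:
Byte[0]=C7: 2-byte lead, need 1 cont bytes. acc=0x7
Byte[1]=A6: continuation. acc=(acc<<6)|0x26=0x1E6
Completed: cp=U+01E6 (starts at byte 0)
Byte[2]=F0: 4-byte lead, need 3 cont bytes. acc=0x0
Byte[3]=90: continuation. acc=(acc<<6)|0x10=0x10
Byte[4]=8B: continuation. acc=(acc<<6)|0x0B=0x40B
Byte[5]=AA: continuation. acc=(acc<<6)|0x2A=0x102EA
Completed: cp=U+102EA (starts at byte 2)
Byte[6]=D5: 2-byte lead, need 1 cont bytes. acc=0x15
Byte[7]=AA: continuation. acc=(acc<<6)|0x2A=0x56A
Completed: cp=U+056A (starts at byte 6)
Byte[8]=71: 1-byte ASCII. cp=U+0071
Byte[9]=D8: 2-byte lead, need 1 cont bytes. acc=0x18
Byte[10]=8F: continuation. acc=(acc<<6)|0x0F=0x60F
Completed: cp=U+060F (starts at byte 9)
Byte[11]=E8: 3-byte lead, need 2 cont bytes. acc=0x8
Byte[12]=AF: continuation. acc=(acc<<6)|0x2F=0x22F
Byte[13]=AE: continuation. acc=(acc<<6)|0x2E=0x8BEE
Completed: cp=U+8BEE (starts at byte 11)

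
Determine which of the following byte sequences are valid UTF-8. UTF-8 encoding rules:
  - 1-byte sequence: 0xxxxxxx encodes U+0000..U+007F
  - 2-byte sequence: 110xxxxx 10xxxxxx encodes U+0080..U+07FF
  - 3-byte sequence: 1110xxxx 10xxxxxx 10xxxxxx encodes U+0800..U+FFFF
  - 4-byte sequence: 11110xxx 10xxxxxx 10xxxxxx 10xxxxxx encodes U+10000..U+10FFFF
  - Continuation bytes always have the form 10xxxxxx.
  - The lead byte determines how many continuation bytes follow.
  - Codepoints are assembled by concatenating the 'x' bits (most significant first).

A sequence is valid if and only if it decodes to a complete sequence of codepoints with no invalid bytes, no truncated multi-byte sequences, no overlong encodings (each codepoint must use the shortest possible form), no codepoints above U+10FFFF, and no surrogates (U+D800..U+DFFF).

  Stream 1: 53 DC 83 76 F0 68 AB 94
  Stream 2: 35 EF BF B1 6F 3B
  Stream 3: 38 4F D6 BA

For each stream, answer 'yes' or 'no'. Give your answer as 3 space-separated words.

Stream 1: error at byte offset 5. INVALID
Stream 2: decodes cleanly. VALID
Stream 3: decodes cleanly. VALID

Answer: no yes yes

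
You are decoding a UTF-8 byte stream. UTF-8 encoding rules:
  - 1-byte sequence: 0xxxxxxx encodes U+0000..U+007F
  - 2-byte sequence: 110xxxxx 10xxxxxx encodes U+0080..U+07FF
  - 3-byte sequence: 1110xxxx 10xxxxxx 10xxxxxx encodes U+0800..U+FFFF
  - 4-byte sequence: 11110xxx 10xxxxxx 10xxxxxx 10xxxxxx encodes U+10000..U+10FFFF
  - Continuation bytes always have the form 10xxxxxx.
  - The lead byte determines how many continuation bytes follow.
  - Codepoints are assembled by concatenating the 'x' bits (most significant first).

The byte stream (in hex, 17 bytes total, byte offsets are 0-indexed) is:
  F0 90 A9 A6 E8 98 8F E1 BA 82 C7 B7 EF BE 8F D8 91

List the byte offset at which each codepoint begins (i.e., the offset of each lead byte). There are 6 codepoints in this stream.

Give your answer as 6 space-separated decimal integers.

Answer: 0 4 7 10 12 15

Derivation:
Byte[0]=F0: 4-byte lead, need 3 cont bytes. acc=0x0
Byte[1]=90: continuation. acc=(acc<<6)|0x10=0x10
Byte[2]=A9: continuation. acc=(acc<<6)|0x29=0x429
Byte[3]=A6: continuation. acc=(acc<<6)|0x26=0x10A66
Completed: cp=U+10A66 (starts at byte 0)
Byte[4]=E8: 3-byte lead, need 2 cont bytes. acc=0x8
Byte[5]=98: continuation. acc=(acc<<6)|0x18=0x218
Byte[6]=8F: continuation. acc=(acc<<6)|0x0F=0x860F
Completed: cp=U+860F (starts at byte 4)
Byte[7]=E1: 3-byte lead, need 2 cont bytes. acc=0x1
Byte[8]=BA: continuation. acc=(acc<<6)|0x3A=0x7A
Byte[9]=82: continuation. acc=(acc<<6)|0x02=0x1E82
Completed: cp=U+1E82 (starts at byte 7)
Byte[10]=C7: 2-byte lead, need 1 cont bytes. acc=0x7
Byte[11]=B7: continuation. acc=(acc<<6)|0x37=0x1F7
Completed: cp=U+01F7 (starts at byte 10)
Byte[12]=EF: 3-byte lead, need 2 cont bytes. acc=0xF
Byte[13]=BE: continuation. acc=(acc<<6)|0x3E=0x3FE
Byte[14]=8F: continuation. acc=(acc<<6)|0x0F=0xFF8F
Completed: cp=U+FF8F (starts at byte 12)
Byte[15]=D8: 2-byte lead, need 1 cont bytes. acc=0x18
Byte[16]=91: continuation. acc=(acc<<6)|0x11=0x611
Completed: cp=U+0611 (starts at byte 15)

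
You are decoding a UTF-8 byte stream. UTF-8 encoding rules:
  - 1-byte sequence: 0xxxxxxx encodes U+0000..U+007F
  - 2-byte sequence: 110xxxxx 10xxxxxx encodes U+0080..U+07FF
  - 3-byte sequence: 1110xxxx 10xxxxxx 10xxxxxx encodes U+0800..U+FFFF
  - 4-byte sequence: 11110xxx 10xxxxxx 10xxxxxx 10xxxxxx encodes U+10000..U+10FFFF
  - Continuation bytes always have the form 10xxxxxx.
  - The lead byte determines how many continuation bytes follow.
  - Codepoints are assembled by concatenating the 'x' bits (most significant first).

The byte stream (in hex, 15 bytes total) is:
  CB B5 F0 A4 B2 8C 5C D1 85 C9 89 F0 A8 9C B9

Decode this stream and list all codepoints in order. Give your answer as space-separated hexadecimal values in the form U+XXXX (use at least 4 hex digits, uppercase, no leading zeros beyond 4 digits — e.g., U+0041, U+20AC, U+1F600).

Answer: U+02F5 U+24C8C U+005C U+0445 U+0249 U+28739

Derivation:
Byte[0]=CB: 2-byte lead, need 1 cont bytes. acc=0xB
Byte[1]=B5: continuation. acc=(acc<<6)|0x35=0x2F5
Completed: cp=U+02F5 (starts at byte 0)
Byte[2]=F0: 4-byte lead, need 3 cont bytes. acc=0x0
Byte[3]=A4: continuation. acc=(acc<<6)|0x24=0x24
Byte[4]=B2: continuation. acc=(acc<<6)|0x32=0x932
Byte[5]=8C: continuation. acc=(acc<<6)|0x0C=0x24C8C
Completed: cp=U+24C8C (starts at byte 2)
Byte[6]=5C: 1-byte ASCII. cp=U+005C
Byte[7]=D1: 2-byte lead, need 1 cont bytes. acc=0x11
Byte[8]=85: continuation. acc=(acc<<6)|0x05=0x445
Completed: cp=U+0445 (starts at byte 7)
Byte[9]=C9: 2-byte lead, need 1 cont bytes. acc=0x9
Byte[10]=89: continuation. acc=(acc<<6)|0x09=0x249
Completed: cp=U+0249 (starts at byte 9)
Byte[11]=F0: 4-byte lead, need 3 cont bytes. acc=0x0
Byte[12]=A8: continuation. acc=(acc<<6)|0x28=0x28
Byte[13]=9C: continuation. acc=(acc<<6)|0x1C=0xA1C
Byte[14]=B9: continuation. acc=(acc<<6)|0x39=0x28739
Completed: cp=U+28739 (starts at byte 11)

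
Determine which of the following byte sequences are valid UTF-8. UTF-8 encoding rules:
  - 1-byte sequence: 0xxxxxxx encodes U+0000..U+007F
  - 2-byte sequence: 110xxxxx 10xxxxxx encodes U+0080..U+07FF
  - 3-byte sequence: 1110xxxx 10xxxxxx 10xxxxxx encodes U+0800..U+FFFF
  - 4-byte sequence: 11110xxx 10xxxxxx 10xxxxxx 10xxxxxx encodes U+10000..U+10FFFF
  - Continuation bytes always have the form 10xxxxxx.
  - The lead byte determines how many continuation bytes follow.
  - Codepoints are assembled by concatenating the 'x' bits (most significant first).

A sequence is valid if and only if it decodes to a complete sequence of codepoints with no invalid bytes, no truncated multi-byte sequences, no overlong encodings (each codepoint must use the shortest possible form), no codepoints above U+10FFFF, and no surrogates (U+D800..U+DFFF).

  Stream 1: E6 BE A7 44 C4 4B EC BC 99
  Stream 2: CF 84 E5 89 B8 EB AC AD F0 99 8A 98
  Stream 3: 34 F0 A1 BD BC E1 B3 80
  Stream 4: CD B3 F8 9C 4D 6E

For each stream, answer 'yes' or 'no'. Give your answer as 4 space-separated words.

Stream 1: error at byte offset 5. INVALID
Stream 2: decodes cleanly. VALID
Stream 3: decodes cleanly. VALID
Stream 4: error at byte offset 2. INVALID

Answer: no yes yes no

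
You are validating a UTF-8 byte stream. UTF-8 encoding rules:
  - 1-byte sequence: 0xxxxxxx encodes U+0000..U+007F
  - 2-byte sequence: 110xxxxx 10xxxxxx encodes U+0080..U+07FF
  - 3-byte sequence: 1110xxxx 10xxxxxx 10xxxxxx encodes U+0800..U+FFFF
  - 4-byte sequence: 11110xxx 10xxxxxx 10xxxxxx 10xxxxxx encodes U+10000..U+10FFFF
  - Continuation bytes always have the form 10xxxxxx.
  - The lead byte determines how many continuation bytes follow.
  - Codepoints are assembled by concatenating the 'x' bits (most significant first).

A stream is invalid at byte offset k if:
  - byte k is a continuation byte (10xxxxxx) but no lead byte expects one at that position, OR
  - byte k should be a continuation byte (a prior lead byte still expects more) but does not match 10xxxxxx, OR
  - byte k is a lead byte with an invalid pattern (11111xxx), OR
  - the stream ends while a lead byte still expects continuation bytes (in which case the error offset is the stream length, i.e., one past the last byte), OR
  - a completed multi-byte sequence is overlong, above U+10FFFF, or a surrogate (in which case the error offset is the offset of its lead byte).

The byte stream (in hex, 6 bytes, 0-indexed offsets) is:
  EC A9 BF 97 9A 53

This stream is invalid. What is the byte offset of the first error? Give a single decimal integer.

Answer: 3

Derivation:
Byte[0]=EC: 3-byte lead, need 2 cont bytes. acc=0xC
Byte[1]=A9: continuation. acc=(acc<<6)|0x29=0x329
Byte[2]=BF: continuation. acc=(acc<<6)|0x3F=0xCA7F
Completed: cp=U+CA7F (starts at byte 0)
Byte[3]=97: INVALID lead byte (not 0xxx/110x/1110/11110)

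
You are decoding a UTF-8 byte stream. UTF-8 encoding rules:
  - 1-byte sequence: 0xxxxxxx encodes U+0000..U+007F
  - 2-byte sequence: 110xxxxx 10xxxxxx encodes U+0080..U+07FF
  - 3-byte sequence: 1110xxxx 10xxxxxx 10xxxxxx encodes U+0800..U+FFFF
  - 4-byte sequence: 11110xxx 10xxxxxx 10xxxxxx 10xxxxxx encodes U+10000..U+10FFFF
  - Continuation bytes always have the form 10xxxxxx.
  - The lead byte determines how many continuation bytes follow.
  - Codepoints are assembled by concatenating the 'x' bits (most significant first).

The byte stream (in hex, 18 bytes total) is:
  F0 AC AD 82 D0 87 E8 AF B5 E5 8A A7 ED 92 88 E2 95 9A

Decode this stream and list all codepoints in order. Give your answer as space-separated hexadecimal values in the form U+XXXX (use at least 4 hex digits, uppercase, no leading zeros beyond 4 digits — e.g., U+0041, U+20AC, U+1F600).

Byte[0]=F0: 4-byte lead, need 3 cont bytes. acc=0x0
Byte[1]=AC: continuation. acc=(acc<<6)|0x2C=0x2C
Byte[2]=AD: continuation. acc=(acc<<6)|0x2D=0xB2D
Byte[3]=82: continuation. acc=(acc<<6)|0x02=0x2CB42
Completed: cp=U+2CB42 (starts at byte 0)
Byte[4]=D0: 2-byte lead, need 1 cont bytes. acc=0x10
Byte[5]=87: continuation. acc=(acc<<6)|0x07=0x407
Completed: cp=U+0407 (starts at byte 4)
Byte[6]=E8: 3-byte lead, need 2 cont bytes. acc=0x8
Byte[7]=AF: continuation. acc=(acc<<6)|0x2F=0x22F
Byte[8]=B5: continuation. acc=(acc<<6)|0x35=0x8BF5
Completed: cp=U+8BF5 (starts at byte 6)
Byte[9]=E5: 3-byte lead, need 2 cont bytes. acc=0x5
Byte[10]=8A: continuation. acc=(acc<<6)|0x0A=0x14A
Byte[11]=A7: continuation. acc=(acc<<6)|0x27=0x52A7
Completed: cp=U+52A7 (starts at byte 9)
Byte[12]=ED: 3-byte lead, need 2 cont bytes. acc=0xD
Byte[13]=92: continuation. acc=(acc<<6)|0x12=0x352
Byte[14]=88: continuation. acc=(acc<<6)|0x08=0xD488
Completed: cp=U+D488 (starts at byte 12)
Byte[15]=E2: 3-byte lead, need 2 cont bytes. acc=0x2
Byte[16]=95: continuation. acc=(acc<<6)|0x15=0x95
Byte[17]=9A: continuation. acc=(acc<<6)|0x1A=0x255A
Completed: cp=U+255A (starts at byte 15)

Answer: U+2CB42 U+0407 U+8BF5 U+52A7 U+D488 U+255A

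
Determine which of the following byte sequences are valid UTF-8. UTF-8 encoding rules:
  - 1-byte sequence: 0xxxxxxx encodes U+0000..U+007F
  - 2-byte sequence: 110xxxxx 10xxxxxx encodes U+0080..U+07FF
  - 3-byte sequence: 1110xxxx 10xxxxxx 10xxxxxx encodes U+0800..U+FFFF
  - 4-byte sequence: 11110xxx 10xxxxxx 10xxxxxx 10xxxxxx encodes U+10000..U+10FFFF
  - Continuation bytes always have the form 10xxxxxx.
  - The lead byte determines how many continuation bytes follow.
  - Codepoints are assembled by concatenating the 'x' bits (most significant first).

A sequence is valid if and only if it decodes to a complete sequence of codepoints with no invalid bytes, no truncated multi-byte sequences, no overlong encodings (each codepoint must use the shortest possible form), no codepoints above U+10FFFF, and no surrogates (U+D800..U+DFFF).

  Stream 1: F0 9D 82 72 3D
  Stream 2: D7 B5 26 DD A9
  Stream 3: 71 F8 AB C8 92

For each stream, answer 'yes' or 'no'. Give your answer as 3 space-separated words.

Stream 1: error at byte offset 3. INVALID
Stream 2: decodes cleanly. VALID
Stream 3: error at byte offset 1. INVALID

Answer: no yes no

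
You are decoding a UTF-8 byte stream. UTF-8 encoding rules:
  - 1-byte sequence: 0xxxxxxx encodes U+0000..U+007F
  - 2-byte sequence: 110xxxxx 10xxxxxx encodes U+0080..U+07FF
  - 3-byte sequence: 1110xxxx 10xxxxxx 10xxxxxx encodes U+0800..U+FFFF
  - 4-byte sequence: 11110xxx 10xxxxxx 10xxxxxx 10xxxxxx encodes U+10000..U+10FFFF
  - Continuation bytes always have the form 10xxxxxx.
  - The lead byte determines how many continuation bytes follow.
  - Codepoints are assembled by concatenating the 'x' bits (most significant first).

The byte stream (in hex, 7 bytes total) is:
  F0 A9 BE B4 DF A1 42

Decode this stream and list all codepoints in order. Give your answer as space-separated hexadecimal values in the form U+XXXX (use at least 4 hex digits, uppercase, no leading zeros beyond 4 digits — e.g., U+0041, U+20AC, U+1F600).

Answer: U+29FB4 U+07E1 U+0042

Derivation:
Byte[0]=F0: 4-byte lead, need 3 cont bytes. acc=0x0
Byte[1]=A9: continuation. acc=(acc<<6)|0x29=0x29
Byte[2]=BE: continuation. acc=(acc<<6)|0x3E=0xA7E
Byte[3]=B4: continuation. acc=(acc<<6)|0x34=0x29FB4
Completed: cp=U+29FB4 (starts at byte 0)
Byte[4]=DF: 2-byte lead, need 1 cont bytes. acc=0x1F
Byte[5]=A1: continuation. acc=(acc<<6)|0x21=0x7E1
Completed: cp=U+07E1 (starts at byte 4)
Byte[6]=42: 1-byte ASCII. cp=U+0042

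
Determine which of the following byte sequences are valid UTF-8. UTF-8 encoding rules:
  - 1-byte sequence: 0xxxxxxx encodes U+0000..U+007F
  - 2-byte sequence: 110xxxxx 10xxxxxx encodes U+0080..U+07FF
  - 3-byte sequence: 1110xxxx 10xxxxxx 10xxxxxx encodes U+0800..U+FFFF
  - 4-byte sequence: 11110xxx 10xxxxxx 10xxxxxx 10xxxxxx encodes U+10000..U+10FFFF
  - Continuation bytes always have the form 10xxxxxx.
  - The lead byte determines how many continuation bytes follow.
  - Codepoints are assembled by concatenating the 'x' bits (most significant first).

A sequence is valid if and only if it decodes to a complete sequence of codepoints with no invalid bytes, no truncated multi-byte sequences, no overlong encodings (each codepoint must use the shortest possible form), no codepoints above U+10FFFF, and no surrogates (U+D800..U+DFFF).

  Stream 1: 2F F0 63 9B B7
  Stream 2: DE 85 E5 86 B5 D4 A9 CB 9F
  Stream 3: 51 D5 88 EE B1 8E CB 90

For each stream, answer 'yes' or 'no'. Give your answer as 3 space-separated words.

Answer: no yes yes

Derivation:
Stream 1: error at byte offset 2. INVALID
Stream 2: decodes cleanly. VALID
Stream 3: decodes cleanly. VALID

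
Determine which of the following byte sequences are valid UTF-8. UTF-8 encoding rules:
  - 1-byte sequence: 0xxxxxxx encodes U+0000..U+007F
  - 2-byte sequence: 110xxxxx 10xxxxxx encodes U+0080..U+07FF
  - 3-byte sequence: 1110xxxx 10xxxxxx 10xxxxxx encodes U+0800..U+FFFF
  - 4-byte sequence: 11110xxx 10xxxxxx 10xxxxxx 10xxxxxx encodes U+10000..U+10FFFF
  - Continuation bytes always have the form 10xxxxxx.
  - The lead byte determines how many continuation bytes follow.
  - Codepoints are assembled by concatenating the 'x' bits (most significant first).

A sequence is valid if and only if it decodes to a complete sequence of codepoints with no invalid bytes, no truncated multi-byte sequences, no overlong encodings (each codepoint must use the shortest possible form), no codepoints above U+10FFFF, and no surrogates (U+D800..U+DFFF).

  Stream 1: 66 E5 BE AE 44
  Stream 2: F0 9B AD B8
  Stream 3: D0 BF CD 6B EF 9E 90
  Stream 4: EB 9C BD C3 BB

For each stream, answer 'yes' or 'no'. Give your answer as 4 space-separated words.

Stream 1: decodes cleanly. VALID
Stream 2: decodes cleanly. VALID
Stream 3: error at byte offset 3. INVALID
Stream 4: decodes cleanly. VALID

Answer: yes yes no yes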